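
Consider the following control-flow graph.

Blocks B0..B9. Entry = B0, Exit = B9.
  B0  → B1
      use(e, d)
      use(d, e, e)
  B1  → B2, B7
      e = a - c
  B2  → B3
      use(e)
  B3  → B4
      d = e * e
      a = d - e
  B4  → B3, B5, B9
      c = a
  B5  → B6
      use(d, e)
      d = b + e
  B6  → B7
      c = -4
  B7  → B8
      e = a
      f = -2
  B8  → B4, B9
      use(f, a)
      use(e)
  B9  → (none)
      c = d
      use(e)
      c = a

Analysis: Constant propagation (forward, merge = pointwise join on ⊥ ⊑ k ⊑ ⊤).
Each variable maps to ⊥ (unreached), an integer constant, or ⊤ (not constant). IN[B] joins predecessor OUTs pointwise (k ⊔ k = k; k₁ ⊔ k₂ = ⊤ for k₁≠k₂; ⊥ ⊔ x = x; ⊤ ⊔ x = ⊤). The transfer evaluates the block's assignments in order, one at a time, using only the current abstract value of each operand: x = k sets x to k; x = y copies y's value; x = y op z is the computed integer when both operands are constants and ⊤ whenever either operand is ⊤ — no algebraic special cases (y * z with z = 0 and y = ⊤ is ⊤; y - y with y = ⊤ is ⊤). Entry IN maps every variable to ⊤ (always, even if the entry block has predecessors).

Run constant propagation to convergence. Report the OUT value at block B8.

Answer: {a: ⊤, b: ⊤, c: ⊤, d: ⊤, e: ⊤, f: -2}

Derivation:
Converged values:
  B0: | IN=(all ⊤) | OUT=(all ⊤)
  B1: | IN=(all ⊤) | OUT=(all ⊤)
  B2: | IN=(all ⊤) | OUT=(all ⊤)
  B3: | IN=(all ⊤) | OUT=(all ⊤)
  B4: | IN=(all ⊤) | OUT=(all ⊤)
  B5: | IN=(all ⊤) | OUT=(all ⊤)
  B6: | IN=(all ⊤) | OUT={c:-4; rest ⊤}
  B7: | IN=(all ⊤) | OUT={f:-2; rest ⊤}
  B8: | IN={f:-2; rest ⊤} | OUT={f:-2; rest ⊤}
  B9: | IN=(all ⊤) | OUT=(all ⊤)

Merge at B8: IN[B8] = OUT[B7] = {a: ⊤, b: ⊤, c: ⊤, d: ⊤, e: ⊤, f: -2}
Applying B8's transfer function to that IN value gives OUT[B8] (row B8 above).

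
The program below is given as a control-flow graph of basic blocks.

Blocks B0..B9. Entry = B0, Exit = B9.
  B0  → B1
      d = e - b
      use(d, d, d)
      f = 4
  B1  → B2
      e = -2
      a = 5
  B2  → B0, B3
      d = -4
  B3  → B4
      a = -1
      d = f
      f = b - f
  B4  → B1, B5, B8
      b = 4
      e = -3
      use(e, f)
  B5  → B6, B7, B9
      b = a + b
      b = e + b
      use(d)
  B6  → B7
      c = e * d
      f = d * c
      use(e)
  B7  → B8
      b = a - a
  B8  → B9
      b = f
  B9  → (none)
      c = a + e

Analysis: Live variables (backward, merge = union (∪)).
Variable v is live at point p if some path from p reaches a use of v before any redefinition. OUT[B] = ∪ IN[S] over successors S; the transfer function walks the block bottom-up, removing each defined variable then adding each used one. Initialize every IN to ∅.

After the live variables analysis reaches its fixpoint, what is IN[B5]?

Answer: {a, b, d, e, f}

Trace:
Per-block solution:
  B0:   IN={b, e}   OUT={b, f}
  B1:   IN={b, f}   OUT={b, e, f}
  B2:   IN={b, e, f}   OUT={b, e, f}
  B3:   IN={b, f}   OUT={a, d, f}
  B4:   IN={a, d, f}   OUT={a, b, d, e, f}
  B5:   IN={a, b, d, e, f}   OUT={a, d, e, f}
  B6:   IN={a, d, e}   OUT={a, e, f}
  B7:   IN={a, e, f}   OUT={a, e, f}
  B8:   IN={a, e, f}   OUT={a, e}
  B9:   IN={a, e}   OUT={}

Merge at B5: OUT[B5] = IN[B6] ⊔ IN[B7] ⊔ IN[B9] = {a, d, e, f}
Applying B5's transfer function to that OUT value gives IN[B5] (row B5 above).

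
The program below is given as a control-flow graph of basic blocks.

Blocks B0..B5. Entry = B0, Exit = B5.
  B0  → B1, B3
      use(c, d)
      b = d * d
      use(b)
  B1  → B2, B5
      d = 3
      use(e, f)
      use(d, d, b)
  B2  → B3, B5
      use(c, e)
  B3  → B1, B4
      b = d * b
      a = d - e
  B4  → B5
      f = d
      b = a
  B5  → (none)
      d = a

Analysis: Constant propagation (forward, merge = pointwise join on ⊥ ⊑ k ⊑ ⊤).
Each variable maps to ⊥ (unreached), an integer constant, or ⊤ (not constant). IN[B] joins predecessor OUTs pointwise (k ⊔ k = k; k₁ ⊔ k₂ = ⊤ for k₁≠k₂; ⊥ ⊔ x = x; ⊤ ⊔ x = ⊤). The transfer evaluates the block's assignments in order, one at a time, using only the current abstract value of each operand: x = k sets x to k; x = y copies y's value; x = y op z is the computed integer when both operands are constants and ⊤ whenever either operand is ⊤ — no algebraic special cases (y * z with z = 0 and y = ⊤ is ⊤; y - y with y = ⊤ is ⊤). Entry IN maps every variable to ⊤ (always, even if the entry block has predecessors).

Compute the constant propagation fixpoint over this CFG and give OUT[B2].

Answer: {a: ⊤, b: ⊤, c: ⊤, d: 3, e: ⊤, f: ⊤}

Derivation:
Converged values:
  B0:  IN=(all ⊤)  OUT=(all ⊤)
  B1:  IN=(all ⊤)  OUT={d:3; rest ⊤}
  B2:  IN={d:3; rest ⊤}  OUT={d:3; rest ⊤}
  B3:  IN=(all ⊤)  OUT=(all ⊤)
  B4:  IN=(all ⊤)  OUT=(all ⊤)
  B5:  IN=(all ⊤)  OUT=(all ⊤)

Merge at B2: IN[B2] = OUT[B1] = {a: ⊤, b: ⊤, c: ⊤, d: 3, e: ⊤, f: ⊤}
Applying B2's transfer function to that IN value gives OUT[B2] (row B2 above).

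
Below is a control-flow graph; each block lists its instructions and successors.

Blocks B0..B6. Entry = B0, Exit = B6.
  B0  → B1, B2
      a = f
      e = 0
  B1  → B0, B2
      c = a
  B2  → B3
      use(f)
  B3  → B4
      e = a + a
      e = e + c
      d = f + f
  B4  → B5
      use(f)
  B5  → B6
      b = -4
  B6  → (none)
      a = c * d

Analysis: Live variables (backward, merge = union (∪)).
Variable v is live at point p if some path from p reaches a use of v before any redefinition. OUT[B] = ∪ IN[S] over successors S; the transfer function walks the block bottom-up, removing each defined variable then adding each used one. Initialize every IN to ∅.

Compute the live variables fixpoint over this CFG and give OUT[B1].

Answer: {a, c, f}

Working:
Converged values:
  B0:  IN={c, f}  OUT={a, c, f}
  B1:  IN={a, f}  OUT={a, c, f}
  B2:  IN={a, c, f}  OUT={a, c, f}
  B3:  IN={a, c, f}  OUT={c, d, f}
  B4:  IN={c, d, f}  OUT={c, d}
  B5:  IN={c, d}  OUT={c, d}
  B6:  IN={c, d}  OUT={}

Merge at B1: OUT[B1] = IN[B0] ⊔ IN[B2] = {a, c, f}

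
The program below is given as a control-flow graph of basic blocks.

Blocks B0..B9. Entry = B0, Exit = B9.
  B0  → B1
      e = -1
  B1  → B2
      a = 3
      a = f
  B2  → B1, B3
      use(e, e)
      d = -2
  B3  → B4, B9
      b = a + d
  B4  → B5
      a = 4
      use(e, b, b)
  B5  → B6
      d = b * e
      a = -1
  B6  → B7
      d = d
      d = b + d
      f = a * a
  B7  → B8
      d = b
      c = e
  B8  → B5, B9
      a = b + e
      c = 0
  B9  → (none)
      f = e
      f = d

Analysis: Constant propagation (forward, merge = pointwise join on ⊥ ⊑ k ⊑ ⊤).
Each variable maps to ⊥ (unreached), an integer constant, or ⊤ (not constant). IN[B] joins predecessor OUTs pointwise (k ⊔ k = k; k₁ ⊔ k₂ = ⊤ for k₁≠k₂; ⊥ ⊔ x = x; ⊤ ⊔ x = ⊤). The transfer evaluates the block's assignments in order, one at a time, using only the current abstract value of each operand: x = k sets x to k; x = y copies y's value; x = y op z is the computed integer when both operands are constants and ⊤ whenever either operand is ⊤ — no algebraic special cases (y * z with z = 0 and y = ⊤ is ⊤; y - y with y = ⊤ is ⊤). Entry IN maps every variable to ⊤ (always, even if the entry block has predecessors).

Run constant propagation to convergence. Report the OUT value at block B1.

Answer: {a: ⊤, b: ⊤, c: ⊤, d: ⊤, e: -1, f: ⊤}

Trace:
Converged values:
  B0: | IN=(all ⊤) | OUT={e:-1; rest ⊤}
  B1: | IN={e:-1; rest ⊤} | OUT={e:-1; rest ⊤}
  B2: | IN={e:-1; rest ⊤} | OUT={d:-2, e:-1; rest ⊤}
  B3: | IN={d:-2, e:-1; rest ⊤} | OUT={d:-2, e:-1; rest ⊤}
  B4: | IN={d:-2, e:-1; rest ⊤} | OUT={a:4, d:-2, e:-1; rest ⊤}
  B5: | IN={e:-1; rest ⊤} | OUT={a:-1, e:-1; rest ⊤}
  B6: | IN={a:-1, e:-1; rest ⊤} | OUT={a:-1, e:-1, f:1; rest ⊤}
  B7: | IN={a:-1, e:-1, f:1; rest ⊤} | OUT={a:-1, c:-1, e:-1, f:1; rest ⊤}
  B8: | IN={a:-1, c:-1, e:-1, f:1; rest ⊤} | OUT={c:0, e:-1, f:1; rest ⊤}
  B9: | IN={e:-1; rest ⊤} | OUT={e:-1; rest ⊤}

Merge at B1: IN[B1] = OUT[B0] ⊔ OUT[B2] = {a: ⊤, b: ⊤, c: ⊤, d: ⊤, e: -1, f: ⊤}
Applying B1's transfer function to that IN value gives OUT[B1] (row B1 above).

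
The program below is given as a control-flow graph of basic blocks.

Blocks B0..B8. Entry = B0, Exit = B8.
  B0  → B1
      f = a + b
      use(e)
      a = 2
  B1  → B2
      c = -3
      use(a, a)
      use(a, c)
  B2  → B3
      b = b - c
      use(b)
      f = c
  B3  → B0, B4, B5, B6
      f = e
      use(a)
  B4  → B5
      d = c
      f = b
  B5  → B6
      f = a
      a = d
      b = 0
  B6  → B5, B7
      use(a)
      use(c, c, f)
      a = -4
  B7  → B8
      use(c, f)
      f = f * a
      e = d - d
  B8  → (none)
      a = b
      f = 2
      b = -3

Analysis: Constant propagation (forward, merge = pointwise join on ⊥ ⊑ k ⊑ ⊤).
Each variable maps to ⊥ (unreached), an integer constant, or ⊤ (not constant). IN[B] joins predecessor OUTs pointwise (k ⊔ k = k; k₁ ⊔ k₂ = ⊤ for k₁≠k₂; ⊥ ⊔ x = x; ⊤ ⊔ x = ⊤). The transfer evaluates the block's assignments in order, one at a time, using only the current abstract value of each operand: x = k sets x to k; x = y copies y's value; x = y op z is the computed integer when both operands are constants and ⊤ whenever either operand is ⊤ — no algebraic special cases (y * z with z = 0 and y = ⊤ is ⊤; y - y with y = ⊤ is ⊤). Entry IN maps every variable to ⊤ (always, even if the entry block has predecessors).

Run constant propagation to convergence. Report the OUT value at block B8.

Converged values:
  B0:   IN=(all ⊤)   OUT={a:2; rest ⊤}
  B1:   IN={a:2; rest ⊤}   OUT={a:2, c:-3; rest ⊤}
  B2:   IN={a:2, c:-3; rest ⊤}   OUT={a:2, c:-3, f:-3; rest ⊤}
  B3:   IN={a:2, c:-3, f:-3; rest ⊤}   OUT={a:2, c:-3; rest ⊤}
  B4:   IN={a:2, c:-3; rest ⊤}   OUT={a:2, c:-3, d:-3; rest ⊤}
  B5:   IN={c:-3; rest ⊤}   OUT={b:0, c:-3; rest ⊤}
  B6:   IN={c:-3; rest ⊤}   OUT={a:-4, c:-3; rest ⊤}
  B7:   IN={a:-4, c:-3; rest ⊤}   OUT={a:-4, c:-3; rest ⊤}
  B8:   IN={a:-4, c:-3; rest ⊤}   OUT={b:-3, c:-3, f:2; rest ⊤}

Merge at B8: IN[B8] = OUT[B7] = {a: -4, b: ⊤, c: -3, d: ⊤, e: ⊤, f: ⊤}
Applying B8's transfer function to that IN value gives OUT[B8] (row B8 above).

Answer: {a: ⊤, b: -3, c: -3, d: ⊤, e: ⊤, f: 2}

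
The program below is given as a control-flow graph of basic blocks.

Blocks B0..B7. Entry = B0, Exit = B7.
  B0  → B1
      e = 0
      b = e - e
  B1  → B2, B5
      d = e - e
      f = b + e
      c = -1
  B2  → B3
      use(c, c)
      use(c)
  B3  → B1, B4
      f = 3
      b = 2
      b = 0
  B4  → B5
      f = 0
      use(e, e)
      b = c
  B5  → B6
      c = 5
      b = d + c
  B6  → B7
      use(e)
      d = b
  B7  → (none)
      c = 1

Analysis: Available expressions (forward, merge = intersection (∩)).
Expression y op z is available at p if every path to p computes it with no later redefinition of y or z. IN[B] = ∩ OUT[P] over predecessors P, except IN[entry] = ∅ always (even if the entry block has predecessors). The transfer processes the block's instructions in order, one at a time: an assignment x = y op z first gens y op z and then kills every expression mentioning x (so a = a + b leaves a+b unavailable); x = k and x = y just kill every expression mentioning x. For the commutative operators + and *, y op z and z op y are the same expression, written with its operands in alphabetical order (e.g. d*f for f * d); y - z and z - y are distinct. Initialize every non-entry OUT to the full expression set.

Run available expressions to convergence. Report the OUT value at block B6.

Fixpoint table:
  B0: | IN={} | OUT={e-e}
  B1: | IN={e-e} | OUT={b+e, e-e}
  B2: | IN={b+e, e-e} | OUT={b+e, e-e}
  B3: | IN={b+e, e-e} | OUT={e-e}
  B4: | IN={e-e} | OUT={e-e}
  B5: | IN={e-e} | OUT={c+d, e-e}
  B6: | IN={c+d, e-e} | OUT={e-e}
  B7: | IN={e-e} | OUT={e-e}

Merge at B6: IN[B6] = OUT[B5] = {c+d, e-e}
Applying B6's transfer function to that IN value gives OUT[B6] (row B6 above).

Answer: {e-e}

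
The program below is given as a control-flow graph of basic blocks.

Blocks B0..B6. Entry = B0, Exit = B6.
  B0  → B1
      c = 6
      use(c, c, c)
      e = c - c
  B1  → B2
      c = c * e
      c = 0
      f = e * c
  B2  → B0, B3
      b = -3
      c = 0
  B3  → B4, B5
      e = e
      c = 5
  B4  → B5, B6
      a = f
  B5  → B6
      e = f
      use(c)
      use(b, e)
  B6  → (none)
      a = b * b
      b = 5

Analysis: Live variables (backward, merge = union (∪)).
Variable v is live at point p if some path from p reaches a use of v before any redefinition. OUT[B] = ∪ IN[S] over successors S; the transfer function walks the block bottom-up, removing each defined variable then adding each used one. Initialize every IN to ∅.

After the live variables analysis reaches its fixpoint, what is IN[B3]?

Fixpoint table:
  B0:  IN={}  OUT={c, e}
  B1:  IN={c, e}  OUT={e, f}
  B2:  IN={e, f}  OUT={b, e, f}
  B3:  IN={b, e, f}  OUT={b, c, f}
  B4:  IN={b, c, f}  OUT={b, c, f}
  B5:  IN={b, c, f}  OUT={b}
  B6:  IN={b}  OUT={}

Merge at B3: OUT[B3] = IN[B4] ⊔ IN[B5] = {b, c, f}
Applying B3's transfer function to that OUT value gives IN[B3] (row B3 above).

Answer: {b, e, f}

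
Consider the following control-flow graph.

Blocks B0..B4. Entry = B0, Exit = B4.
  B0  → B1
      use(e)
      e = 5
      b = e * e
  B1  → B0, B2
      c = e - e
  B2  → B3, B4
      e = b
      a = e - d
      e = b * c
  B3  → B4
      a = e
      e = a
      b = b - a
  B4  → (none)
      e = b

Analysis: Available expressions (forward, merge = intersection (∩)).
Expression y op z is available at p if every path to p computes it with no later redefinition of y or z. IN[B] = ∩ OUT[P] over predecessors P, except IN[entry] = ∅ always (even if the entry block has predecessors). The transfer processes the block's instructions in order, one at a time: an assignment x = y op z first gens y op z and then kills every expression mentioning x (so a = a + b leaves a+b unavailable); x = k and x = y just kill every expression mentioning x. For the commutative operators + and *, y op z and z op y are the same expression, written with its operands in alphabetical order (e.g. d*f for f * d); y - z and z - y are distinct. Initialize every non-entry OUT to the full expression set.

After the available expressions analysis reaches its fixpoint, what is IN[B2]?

Converged values:
  B0: | IN={} | OUT={e*e}
  B1: | IN={e*e} | OUT={e*e, e-e}
  B2: | IN={e*e, e-e} | OUT={b*c}
  B3: | IN={b*c} | OUT={}
  B4: | IN={} | OUT={}

Merge at B2: IN[B2] = OUT[B1] = {e*e, e-e}

Answer: {e*e, e-e}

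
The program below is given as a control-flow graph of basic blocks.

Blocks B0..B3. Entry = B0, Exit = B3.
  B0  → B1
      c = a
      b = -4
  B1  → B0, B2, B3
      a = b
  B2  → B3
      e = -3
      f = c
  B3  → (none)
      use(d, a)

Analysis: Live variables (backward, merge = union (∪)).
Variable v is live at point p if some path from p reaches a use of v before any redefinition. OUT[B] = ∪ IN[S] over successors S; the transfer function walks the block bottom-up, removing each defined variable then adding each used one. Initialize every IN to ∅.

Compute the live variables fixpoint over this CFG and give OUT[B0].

Answer: {b, c, d}

Trace:
Converged values:
  B0: | IN={a, d} | OUT={b, c, d}
  B1: | IN={b, c, d} | OUT={a, c, d}
  B2: | IN={a, c, d} | OUT={a, d}
  B3: | IN={a, d} | OUT={}

Merge at B0: OUT[B0] = IN[B1] = {b, c, d}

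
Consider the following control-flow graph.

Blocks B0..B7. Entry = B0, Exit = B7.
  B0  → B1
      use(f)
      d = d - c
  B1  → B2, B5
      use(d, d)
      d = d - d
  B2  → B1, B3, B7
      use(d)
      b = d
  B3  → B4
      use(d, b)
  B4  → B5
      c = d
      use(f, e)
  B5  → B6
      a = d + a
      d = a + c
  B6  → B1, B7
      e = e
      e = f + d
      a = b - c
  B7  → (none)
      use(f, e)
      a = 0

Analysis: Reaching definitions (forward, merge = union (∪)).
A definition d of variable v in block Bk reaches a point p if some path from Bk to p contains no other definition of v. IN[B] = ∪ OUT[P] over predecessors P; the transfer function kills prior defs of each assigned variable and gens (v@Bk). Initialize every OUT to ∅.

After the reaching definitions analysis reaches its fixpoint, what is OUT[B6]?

Converged values:
  B0:   IN={}   OUT={d@B0}
  B1:   IN={a@B6, b@B2, c@B4, d@B0, d@B1, d@B5, e@B6}   OUT={a@B6, b@B2, c@B4, d@B1, e@B6}
  B2:   IN={a@B6, b@B2, c@B4, d@B1, e@B6}   OUT={a@B6, b@B2, c@B4, d@B1, e@B6}
  B3:   IN={a@B6, b@B2, c@B4, d@B1, e@B6}   OUT={a@B6, b@B2, c@B4, d@B1, e@B6}
  B4:   IN={a@B6, b@B2, c@B4, d@B1, e@B6}   OUT={a@B6, b@B2, c@B4, d@B1, e@B6}
  B5:   IN={a@B6, b@B2, c@B4, d@B1, e@B6}   OUT={a@B5, b@B2, c@B4, d@B5, e@B6}
  B6:   IN={a@B5, b@B2, c@B4, d@B5, e@B6}   OUT={a@B6, b@B2, c@B4, d@B5, e@B6}
  B7:   IN={a@B6, b@B2, c@B4, d@B1, d@B5, e@B6}   OUT={a@B7, b@B2, c@B4, d@B1, d@B5, e@B6}

Merge at B6: IN[B6] = OUT[B5] = {a@B5, b@B2, c@B4, d@B5, e@B6}
Applying B6's transfer function to that IN value gives OUT[B6] (row B6 above).

Answer: {a@B6, b@B2, c@B4, d@B5, e@B6}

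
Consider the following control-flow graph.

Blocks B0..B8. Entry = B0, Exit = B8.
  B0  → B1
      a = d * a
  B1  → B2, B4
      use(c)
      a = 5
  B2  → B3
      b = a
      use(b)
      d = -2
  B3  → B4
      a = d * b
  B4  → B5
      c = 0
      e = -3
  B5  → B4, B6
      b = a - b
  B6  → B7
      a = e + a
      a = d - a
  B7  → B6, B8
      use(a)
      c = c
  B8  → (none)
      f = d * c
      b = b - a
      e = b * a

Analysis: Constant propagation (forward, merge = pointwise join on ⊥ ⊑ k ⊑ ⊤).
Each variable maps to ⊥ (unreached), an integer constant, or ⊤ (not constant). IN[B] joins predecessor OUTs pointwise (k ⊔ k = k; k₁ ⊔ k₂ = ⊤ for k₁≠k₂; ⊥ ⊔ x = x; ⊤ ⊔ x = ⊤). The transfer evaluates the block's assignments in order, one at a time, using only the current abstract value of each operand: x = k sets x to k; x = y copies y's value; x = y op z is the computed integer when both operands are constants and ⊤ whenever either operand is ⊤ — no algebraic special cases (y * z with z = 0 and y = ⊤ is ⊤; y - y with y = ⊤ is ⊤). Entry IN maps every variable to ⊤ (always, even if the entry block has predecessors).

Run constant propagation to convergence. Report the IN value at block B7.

Answer: {a: ⊤, b: ⊤, c: 0, d: ⊤, e: -3, f: ⊤}

Working:
Converged values:
  B0: | IN=(all ⊤) | OUT=(all ⊤)
  B1: | IN=(all ⊤) | OUT={a:5; rest ⊤}
  B2: | IN={a:5; rest ⊤} | OUT={a:5, b:5, d:-2; rest ⊤}
  B3: | IN={a:5, b:5, d:-2; rest ⊤} | OUT={a:-10, b:5, d:-2; rest ⊤}
  B4: | IN=(all ⊤) | OUT={c:0, e:-3; rest ⊤}
  B5: | IN={c:0, e:-3; rest ⊤} | OUT={c:0, e:-3; rest ⊤}
  B6: | IN={c:0, e:-3; rest ⊤} | OUT={c:0, e:-3; rest ⊤}
  B7: | IN={c:0, e:-3; rest ⊤} | OUT={c:0, e:-3; rest ⊤}
  B8: | IN={c:0, e:-3; rest ⊤} | OUT={c:0; rest ⊤}

Merge at B7: IN[B7] = OUT[B6] = {a: ⊤, b: ⊤, c: 0, d: ⊤, e: -3, f: ⊤}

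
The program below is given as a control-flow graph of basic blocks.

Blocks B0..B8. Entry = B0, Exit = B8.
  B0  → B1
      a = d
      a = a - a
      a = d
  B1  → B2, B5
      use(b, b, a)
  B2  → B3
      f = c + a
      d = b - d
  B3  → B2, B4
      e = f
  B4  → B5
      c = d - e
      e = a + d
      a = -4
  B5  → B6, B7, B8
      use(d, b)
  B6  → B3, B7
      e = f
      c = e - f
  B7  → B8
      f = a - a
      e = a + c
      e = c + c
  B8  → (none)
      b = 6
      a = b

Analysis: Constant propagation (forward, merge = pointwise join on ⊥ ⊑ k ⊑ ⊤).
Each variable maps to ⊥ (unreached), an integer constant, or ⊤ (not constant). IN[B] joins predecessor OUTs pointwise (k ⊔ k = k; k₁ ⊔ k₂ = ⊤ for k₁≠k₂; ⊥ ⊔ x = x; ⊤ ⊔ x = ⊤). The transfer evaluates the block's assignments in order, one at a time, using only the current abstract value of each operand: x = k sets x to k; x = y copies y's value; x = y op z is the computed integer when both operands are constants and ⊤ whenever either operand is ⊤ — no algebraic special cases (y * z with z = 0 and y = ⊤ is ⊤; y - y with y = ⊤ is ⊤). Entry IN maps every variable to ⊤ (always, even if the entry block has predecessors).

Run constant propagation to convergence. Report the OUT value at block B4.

Answer: {a: -4, b: ⊤, c: ⊤, d: ⊤, e: ⊤, f: ⊤}

Working:
Fixpoint table:
  B0:   IN=(all ⊤)   OUT=(all ⊤)
  B1:   IN=(all ⊤)   OUT=(all ⊤)
  B2:   IN=(all ⊤)   OUT=(all ⊤)
  B3:   IN=(all ⊤)   OUT=(all ⊤)
  B4:   IN=(all ⊤)   OUT={a:-4; rest ⊤}
  B5:   IN=(all ⊤)   OUT=(all ⊤)
  B6:   IN=(all ⊤)   OUT=(all ⊤)
  B7:   IN=(all ⊤)   OUT=(all ⊤)
  B8:   IN=(all ⊤)   OUT={a:6, b:6; rest ⊤}

Merge at B4: IN[B4] = OUT[B3] = {a: ⊤, b: ⊤, c: ⊤, d: ⊤, e: ⊤, f: ⊤}
Applying B4's transfer function to that IN value gives OUT[B4] (row B4 above).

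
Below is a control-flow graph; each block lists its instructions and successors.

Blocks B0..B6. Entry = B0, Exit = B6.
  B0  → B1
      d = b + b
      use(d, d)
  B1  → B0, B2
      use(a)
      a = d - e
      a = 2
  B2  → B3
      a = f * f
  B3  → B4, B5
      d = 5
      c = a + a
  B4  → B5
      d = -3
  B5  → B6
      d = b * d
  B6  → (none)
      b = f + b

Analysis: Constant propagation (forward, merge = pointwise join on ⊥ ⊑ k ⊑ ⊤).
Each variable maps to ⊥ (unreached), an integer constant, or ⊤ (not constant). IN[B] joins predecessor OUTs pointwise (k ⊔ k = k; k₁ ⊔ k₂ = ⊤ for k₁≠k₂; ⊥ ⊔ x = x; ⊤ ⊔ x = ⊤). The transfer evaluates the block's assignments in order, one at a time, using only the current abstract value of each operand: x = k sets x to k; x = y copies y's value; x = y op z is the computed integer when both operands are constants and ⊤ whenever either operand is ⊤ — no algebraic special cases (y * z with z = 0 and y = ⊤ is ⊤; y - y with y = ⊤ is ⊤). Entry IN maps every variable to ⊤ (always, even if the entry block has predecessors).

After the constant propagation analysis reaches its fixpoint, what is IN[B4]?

Answer: {a: ⊤, b: ⊤, c: ⊤, d: 5, e: ⊤, f: ⊤}

Trace:
Fixpoint table:
  B0:   IN=(all ⊤)   OUT=(all ⊤)
  B1:   IN=(all ⊤)   OUT={a:2; rest ⊤}
  B2:   IN={a:2; rest ⊤}   OUT=(all ⊤)
  B3:   IN=(all ⊤)   OUT={d:5; rest ⊤}
  B4:   IN={d:5; rest ⊤}   OUT={d:-3; rest ⊤}
  B5:   IN=(all ⊤)   OUT=(all ⊤)
  B6:   IN=(all ⊤)   OUT=(all ⊤)

Merge at B4: IN[B4] = OUT[B3] = {a: ⊤, b: ⊤, c: ⊤, d: 5, e: ⊤, f: ⊤}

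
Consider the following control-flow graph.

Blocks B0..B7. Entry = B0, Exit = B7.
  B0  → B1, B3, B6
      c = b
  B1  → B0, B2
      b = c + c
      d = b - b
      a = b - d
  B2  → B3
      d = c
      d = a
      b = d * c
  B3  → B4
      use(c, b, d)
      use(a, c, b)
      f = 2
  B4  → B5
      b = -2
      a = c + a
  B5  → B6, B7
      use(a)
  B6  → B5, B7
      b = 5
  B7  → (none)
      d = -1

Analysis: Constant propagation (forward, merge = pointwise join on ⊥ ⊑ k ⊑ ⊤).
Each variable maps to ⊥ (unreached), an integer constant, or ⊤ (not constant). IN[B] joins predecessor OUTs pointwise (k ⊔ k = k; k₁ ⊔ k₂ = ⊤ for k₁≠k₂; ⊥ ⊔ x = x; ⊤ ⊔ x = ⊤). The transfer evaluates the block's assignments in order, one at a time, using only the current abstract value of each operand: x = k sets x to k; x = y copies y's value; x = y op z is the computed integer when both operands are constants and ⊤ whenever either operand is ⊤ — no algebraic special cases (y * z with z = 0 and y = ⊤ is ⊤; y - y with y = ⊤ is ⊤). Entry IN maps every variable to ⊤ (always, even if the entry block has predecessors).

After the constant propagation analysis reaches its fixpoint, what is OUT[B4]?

Fixpoint table:
  B0: | IN=(all ⊤) | OUT=(all ⊤)
  B1: | IN=(all ⊤) | OUT=(all ⊤)
  B2: | IN=(all ⊤) | OUT=(all ⊤)
  B3: | IN=(all ⊤) | OUT={f:2; rest ⊤}
  B4: | IN={f:2; rest ⊤} | OUT={b:-2, f:2; rest ⊤}
  B5: | IN=(all ⊤) | OUT=(all ⊤)
  B6: | IN=(all ⊤) | OUT={b:5; rest ⊤}
  B7: | IN=(all ⊤) | OUT={d:-1; rest ⊤}

Merge at B4: IN[B4] = OUT[B3] = {a: ⊤, b: ⊤, c: ⊤, d: ⊤, e: ⊤, f: 2}
Applying B4's transfer function to that IN value gives OUT[B4] (row B4 above).

Answer: {a: ⊤, b: -2, c: ⊤, d: ⊤, e: ⊤, f: 2}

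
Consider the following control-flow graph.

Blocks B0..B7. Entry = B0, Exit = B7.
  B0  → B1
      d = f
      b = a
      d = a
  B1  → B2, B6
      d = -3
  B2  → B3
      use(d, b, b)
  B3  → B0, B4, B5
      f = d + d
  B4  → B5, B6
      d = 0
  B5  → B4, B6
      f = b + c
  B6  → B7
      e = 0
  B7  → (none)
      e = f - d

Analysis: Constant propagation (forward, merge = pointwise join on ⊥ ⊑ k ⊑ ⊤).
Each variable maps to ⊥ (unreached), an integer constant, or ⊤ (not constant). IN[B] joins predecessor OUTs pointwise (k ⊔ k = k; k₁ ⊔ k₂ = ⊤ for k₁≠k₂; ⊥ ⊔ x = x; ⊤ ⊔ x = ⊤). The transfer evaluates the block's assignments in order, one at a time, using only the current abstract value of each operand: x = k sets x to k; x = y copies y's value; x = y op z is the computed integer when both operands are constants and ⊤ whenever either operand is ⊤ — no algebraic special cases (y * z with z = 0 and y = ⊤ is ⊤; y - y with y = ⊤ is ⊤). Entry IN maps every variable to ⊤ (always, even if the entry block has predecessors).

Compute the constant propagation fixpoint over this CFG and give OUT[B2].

Answer: {a: ⊤, b: ⊤, c: ⊤, d: -3, e: ⊤, f: ⊤}

Trace:
Per-block solution:
  B0:  IN=(all ⊤)  OUT=(all ⊤)
  B1:  IN=(all ⊤)  OUT={d:-3; rest ⊤}
  B2:  IN={d:-3; rest ⊤}  OUT={d:-3; rest ⊤}
  B3:  IN={d:-3; rest ⊤}  OUT={d:-3, f:-6; rest ⊤}
  B4:  IN=(all ⊤)  OUT={d:0; rest ⊤}
  B5:  IN=(all ⊤)  OUT=(all ⊤)
  B6:  IN=(all ⊤)  OUT={e:0; rest ⊤}
  B7:  IN={e:0; rest ⊤}  OUT=(all ⊤)

Merge at B2: IN[B2] = OUT[B1] = {a: ⊤, b: ⊤, c: ⊤, d: -3, e: ⊤, f: ⊤}
Applying B2's transfer function to that IN value gives OUT[B2] (row B2 above).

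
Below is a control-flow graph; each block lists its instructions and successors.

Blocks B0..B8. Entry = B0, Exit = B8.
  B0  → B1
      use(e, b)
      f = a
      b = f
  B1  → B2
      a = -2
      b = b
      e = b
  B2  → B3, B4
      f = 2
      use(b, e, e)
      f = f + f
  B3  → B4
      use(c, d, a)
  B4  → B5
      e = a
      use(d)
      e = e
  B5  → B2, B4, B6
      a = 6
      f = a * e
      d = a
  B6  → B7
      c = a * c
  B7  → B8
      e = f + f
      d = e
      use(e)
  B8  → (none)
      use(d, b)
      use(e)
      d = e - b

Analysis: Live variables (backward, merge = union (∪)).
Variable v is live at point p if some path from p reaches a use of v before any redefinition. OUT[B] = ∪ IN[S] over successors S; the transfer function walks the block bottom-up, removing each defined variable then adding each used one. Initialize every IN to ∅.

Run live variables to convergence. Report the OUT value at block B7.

Fixpoint table:
  B0:  IN={a, b, c, d, e}  OUT={b, c, d}
  B1:  IN={b, c, d}  OUT={a, b, c, d, e}
  B2:  IN={a, b, c, d, e}  OUT={a, b, c, d}
  B3:  IN={a, b, c, d}  OUT={a, b, c, d}
  B4:  IN={a, b, c, d}  OUT={b, c, e}
  B5:  IN={b, c, e}  OUT={a, b, c, d, e, f}
  B6:  IN={a, b, c, f}  OUT={b, f}
  B7:  IN={b, f}  OUT={b, d, e}
  B8:  IN={b, d, e}  OUT={}

Merge at B7: OUT[B7] = IN[B8] = {b, d, e}

Answer: {b, d, e}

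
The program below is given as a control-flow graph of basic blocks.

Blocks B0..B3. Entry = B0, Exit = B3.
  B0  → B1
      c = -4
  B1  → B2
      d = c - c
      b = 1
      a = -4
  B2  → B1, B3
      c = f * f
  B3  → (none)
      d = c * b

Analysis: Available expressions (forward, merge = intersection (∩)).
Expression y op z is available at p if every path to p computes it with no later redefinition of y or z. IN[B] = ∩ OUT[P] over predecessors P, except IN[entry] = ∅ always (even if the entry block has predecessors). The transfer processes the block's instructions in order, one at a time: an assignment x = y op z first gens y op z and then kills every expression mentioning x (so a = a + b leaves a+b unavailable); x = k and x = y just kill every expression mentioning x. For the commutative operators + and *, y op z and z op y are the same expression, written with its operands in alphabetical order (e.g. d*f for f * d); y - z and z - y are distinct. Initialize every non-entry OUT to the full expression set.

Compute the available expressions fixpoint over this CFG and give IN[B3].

Answer: {f*f}

Derivation:
Fixpoint table:
  B0: | IN={} | OUT={}
  B1: | IN={} | OUT={c-c}
  B2: | IN={c-c} | OUT={f*f}
  B3: | IN={f*f} | OUT={b*c, f*f}

Merge at B3: IN[B3] = OUT[B2] = {f*f}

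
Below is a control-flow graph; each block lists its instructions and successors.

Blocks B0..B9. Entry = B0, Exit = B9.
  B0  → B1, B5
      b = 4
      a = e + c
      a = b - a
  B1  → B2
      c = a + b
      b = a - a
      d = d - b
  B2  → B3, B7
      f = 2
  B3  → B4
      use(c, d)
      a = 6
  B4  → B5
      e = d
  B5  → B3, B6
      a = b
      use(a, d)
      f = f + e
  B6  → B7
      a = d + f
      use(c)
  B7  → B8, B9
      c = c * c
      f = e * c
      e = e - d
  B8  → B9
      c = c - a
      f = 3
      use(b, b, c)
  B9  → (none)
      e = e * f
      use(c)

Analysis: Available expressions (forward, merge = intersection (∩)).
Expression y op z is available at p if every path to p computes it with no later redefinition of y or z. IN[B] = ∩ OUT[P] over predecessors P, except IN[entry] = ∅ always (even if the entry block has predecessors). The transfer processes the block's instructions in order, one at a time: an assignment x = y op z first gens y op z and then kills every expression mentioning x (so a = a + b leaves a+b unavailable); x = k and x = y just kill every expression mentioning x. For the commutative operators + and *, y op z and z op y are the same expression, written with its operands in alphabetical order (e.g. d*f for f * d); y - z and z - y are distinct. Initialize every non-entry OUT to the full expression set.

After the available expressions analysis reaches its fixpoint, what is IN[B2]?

Converged values:
  B0:  IN={}  OUT={c+e}
  B1:  IN={c+e}  OUT={a-a}
  B2:  IN={a-a}  OUT={a-a}
  B3:  IN={}  OUT={}
  B4:  IN={}  OUT={}
  B5:  IN={}  OUT={}
  B6:  IN={}  OUT={d+f}
  B7:  IN={}  OUT={}
  B8:  IN={}  OUT={}
  B9:  IN={}  OUT={}

Merge at B2: IN[B2] = OUT[B1] = {a-a}

Answer: {a-a}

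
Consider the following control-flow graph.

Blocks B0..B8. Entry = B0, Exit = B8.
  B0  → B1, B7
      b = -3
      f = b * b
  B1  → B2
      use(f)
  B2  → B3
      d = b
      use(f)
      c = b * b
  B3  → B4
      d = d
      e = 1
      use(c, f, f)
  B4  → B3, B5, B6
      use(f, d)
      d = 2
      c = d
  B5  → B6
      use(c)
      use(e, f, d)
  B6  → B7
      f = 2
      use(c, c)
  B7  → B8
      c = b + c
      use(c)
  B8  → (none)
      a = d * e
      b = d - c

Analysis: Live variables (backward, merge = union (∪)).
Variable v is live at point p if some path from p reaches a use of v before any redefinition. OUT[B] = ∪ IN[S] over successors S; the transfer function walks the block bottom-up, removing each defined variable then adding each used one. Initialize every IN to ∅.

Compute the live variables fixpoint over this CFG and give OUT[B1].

Answer: {b, f}

Trace:
Per-block solution:
  B0:   IN={c, d, e}   OUT={b, c, d, e, f}
  B1:   IN={b, f}   OUT={b, f}
  B2:   IN={b, f}   OUT={b, c, d, f}
  B3:   IN={b, c, d, f}   OUT={b, d, e, f}
  B4:   IN={b, d, e, f}   OUT={b, c, d, e, f}
  B5:   IN={b, c, d, e, f}   OUT={b, c, d, e}
  B6:   IN={b, c, d, e}   OUT={b, c, d, e}
  B7:   IN={b, c, d, e}   OUT={c, d, e}
  B8:   IN={c, d, e}   OUT={}

Merge at B1: OUT[B1] = IN[B2] = {b, f}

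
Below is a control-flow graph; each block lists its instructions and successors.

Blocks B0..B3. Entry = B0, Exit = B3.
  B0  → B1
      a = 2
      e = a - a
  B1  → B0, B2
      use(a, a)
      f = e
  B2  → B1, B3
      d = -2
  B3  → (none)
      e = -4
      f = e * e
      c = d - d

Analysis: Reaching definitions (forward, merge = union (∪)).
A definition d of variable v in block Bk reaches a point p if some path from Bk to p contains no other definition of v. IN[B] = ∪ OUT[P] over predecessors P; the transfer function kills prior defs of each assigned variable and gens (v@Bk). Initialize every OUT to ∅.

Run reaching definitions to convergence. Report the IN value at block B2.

Answer: {a@B0, d@B2, e@B0, f@B1}

Trace:
Per-block solution:
  B0:   IN={a@B0, d@B2, e@B0, f@B1}   OUT={a@B0, d@B2, e@B0, f@B1}
  B1:   IN={a@B0, d@B2, e@B0, f@B1}   OUT={a@B0, d@B2, e@B0, f@B1}
  B2:   IN={a@B0, d@B2, e@B0, f@B1}   OUT={a@B0, d@B2, e@B0, f@B1}
  B3:   IN={a@B0, d@B2, e@B0, f@B1}   OUT={a@B0, c@B3, d@B2, e@B3, f@B3}

Merge at B2: IN[B2] = OUT[B1] = {a@B0, d@B2, e@B0, f@B1}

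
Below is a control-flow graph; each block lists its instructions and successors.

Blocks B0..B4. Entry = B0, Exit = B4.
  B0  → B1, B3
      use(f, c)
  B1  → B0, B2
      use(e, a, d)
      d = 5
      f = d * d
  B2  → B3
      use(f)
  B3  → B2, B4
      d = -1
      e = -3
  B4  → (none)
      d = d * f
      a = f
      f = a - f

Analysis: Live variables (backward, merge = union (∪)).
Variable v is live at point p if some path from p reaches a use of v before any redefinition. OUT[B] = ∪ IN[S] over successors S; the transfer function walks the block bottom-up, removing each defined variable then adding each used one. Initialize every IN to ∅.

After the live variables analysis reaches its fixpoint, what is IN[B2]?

Fixpoint table:
  B0:   IN={a, c, d, e, f}   OUT={a, c, d, e, f}
  B1:   IN={a, c, d, e}   OUT={a, c, d, e, f}
  B2:   IN={f}   OUT={f}
  B3:   IN={f}   OUT={d, f}
  B4:   IN={d, f}   OUT={}

Merge at B2: OUT[B2] = IN[B3] = {f}
Applying B2's transfer function to that OUT value gives IN[B2] (row B2 above).

Answer: {f}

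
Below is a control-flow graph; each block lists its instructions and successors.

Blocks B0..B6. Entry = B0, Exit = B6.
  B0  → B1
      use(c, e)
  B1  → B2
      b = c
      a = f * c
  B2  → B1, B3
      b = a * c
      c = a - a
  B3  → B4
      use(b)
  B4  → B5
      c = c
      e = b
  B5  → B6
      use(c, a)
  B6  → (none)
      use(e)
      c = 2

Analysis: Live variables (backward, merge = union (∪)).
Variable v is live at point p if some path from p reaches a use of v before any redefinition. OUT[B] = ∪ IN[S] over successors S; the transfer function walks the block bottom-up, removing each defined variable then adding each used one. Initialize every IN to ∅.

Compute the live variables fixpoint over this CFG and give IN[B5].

Per-block solution:
  B0:   IN={c, e, f}   OUT={c, f}
  B1:   IN={c, f}   OUT={a, c, f}
  B2:   IN={a, c, f}   OUT={a, b, c, f}
  B3:   IN={a, b, c}   OUT={a, b, c}
  B4:   IN={a, b, c}   OUT={a, c, e}
  B5:   IN={a, c, e}   OUT={e}
  B6:   IN={e}   OUT={}

Merge at B5: OUT[B5] = IN[B6] = {e}
Applying B5's transfer function to that OUT value gives IN[B5] (row B5 above).

Answer: {a, c, e}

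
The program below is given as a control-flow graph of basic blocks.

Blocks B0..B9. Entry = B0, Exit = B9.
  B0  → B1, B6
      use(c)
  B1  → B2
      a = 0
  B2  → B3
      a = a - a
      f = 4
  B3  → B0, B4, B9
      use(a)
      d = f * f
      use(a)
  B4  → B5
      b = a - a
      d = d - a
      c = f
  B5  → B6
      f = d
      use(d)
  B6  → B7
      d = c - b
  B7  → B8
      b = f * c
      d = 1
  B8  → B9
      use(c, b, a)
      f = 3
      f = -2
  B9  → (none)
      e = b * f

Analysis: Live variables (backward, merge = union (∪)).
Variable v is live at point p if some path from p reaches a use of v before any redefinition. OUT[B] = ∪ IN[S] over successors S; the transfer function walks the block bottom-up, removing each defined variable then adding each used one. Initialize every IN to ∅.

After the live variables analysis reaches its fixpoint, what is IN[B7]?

Answer: {a, c, f}

Trace:
Per-block solution:
  B0:   IN={a, b, c, f}   OUT={a, b, c, f}
  B1:   IN={b, c}   OUT={a, b, c}
  B2:   IN={a, b, c}   OUT={a, b, c, f}
  B3:   IN={a, b, c, f}   OUT={a, b, c, d, f}
  B4:   IN={a, d, f}   OUT={a, b, c, d}
  B5:   IN={a, b, c, d}   OUT={a, b, c, f}
  B6:   IN={a, b, c, f}   OUT={a, c, f}
  B7:   IN={a, c, f}   OUT={a, b, c}
  B8:   IN={a, b, c}   OUT={b, f}
  B9:   IN={b, f}   OUT={}

Merge at B7: OUT[B7] = IN[B8] = {a, b, c}
Applying B7's transfer function to that OUT value gives IN[B7] (row B7 above).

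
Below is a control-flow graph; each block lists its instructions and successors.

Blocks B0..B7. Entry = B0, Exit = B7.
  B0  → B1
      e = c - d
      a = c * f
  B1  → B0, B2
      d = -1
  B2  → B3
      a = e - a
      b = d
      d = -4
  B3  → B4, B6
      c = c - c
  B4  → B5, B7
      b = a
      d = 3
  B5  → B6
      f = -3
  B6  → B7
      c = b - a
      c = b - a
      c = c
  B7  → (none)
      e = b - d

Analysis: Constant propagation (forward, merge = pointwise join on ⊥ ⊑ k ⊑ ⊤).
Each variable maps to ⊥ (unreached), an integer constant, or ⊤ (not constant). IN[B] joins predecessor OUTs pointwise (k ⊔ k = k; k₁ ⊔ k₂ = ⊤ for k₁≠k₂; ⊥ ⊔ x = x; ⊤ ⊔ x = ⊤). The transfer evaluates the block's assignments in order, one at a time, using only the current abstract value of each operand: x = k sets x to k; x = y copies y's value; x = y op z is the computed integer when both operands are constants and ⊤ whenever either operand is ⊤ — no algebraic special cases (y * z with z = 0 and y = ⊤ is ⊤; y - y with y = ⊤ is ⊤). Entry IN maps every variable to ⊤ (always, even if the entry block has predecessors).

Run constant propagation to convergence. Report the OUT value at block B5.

Answer: {a: ⊤, b: ⊤, c: ⊤, d: 3, e: ⊤, f: -3}

Trace:
Converged values:
  B0:   IN=(all ⊤)   OUT=(all ⊤)
  B1:   IN=(all ⊤)   OUT={d:-1; rest ⊤}
  B2:   IN={d:-1; rest ⊤}   OUT={b:-1, d:-4; rest ⊤}
  B3:   IN={b:-1, d:-4; rest ⊤}   OUT={b:-1, d:-4; rest ⊤}
  B4:   IN={b:-1, d:-4; rest ⊤}   OUT={d:3; rest ⊤}
  B5:   IN={d:3; rest ⊤}   OUT={d:3, f:-3; rest ⊤}
  B6:   IN=(all ⊤)   OUT=(all ⊤)
  B7:   IN=(all ⊤)   OUT=(all ⊤)

Merge at B5: IN[B5] = OUT[B4] = {a: ⊤, b: ⊤, c: ⊤, d: 3, e: ⊤, f: ⊤}
Applying B5's transfer function to that IN value gives OUT[B5] (row B5 above).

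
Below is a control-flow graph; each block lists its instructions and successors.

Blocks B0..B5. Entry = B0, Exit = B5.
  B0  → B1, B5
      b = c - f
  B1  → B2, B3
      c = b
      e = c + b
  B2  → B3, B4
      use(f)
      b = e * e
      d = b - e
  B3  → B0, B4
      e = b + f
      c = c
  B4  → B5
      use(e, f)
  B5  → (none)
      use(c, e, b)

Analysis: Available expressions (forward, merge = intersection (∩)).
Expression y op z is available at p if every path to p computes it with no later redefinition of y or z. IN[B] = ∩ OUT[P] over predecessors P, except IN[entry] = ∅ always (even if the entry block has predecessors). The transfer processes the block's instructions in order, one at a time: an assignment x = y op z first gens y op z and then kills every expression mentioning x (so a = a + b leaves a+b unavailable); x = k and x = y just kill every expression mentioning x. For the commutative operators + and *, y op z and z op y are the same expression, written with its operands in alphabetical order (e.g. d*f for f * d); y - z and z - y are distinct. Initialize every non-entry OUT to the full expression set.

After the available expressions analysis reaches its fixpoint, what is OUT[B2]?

Per-block solution:
  B0:   IN={}   OUT={c-f}
  B1:   IN={c-f}   OUT={b+c}
  B2:   IN={b+c}   OUT={b-e, e*e}
  B3:   IN={}   OUT={b+f}
  B4:   IN={}   OUT={}
  B5:   IN={}   OUT={}

Merge at B2: IN[B2] = OUT[B1] = {b+c}
Applying B2's transfer function to that IN value gives OUT[B2] (row B2 above).

Answer: {b-e, e*e}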